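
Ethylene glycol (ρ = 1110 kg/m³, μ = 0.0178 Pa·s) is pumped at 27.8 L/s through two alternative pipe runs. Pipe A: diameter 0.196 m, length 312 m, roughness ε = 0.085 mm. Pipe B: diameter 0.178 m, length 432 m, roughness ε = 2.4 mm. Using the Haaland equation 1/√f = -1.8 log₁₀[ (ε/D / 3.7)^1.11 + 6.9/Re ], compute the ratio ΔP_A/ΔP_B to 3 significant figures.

Pipe A: V = Q/A = 0.0278/0.03017 = 0.9214 m/s; Re = 1.126e+04; ε/D = 0.000434; Haaland → f = 0.03046; ΔP_A = f(L/D)(ρV²/2) = 2.285e+04 Pa.
Pipe B: V = Q/A = 0.0278/0.02488 = 1.117 m/s; Re = 1.24e+04; ε/D = 0.0135; Haaland → f = 0.04572; ΔP_B = f(L/D)(ρV²/2) = 7.685e+04 Pa.
ΔP_A/ΔP_B = 2.285e+04/7.685e+04 = 0.297.

ΔP_A/ΔP_B ≈ 0.297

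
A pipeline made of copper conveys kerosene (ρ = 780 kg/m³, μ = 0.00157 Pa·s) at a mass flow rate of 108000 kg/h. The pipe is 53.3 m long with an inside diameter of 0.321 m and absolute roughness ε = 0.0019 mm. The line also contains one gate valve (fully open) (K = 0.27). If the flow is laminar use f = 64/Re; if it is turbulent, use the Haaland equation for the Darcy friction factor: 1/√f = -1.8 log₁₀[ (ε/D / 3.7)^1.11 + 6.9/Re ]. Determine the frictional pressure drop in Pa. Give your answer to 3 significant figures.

ΔP ≈ 301 Pa

ṁ = 108000 kg/h = 108000/3600 = 30 kg/s.
A = πD²/4 = π(0.321)²/4 = 0.08093 m²; mean velocity V = ṁ/(ρA) = 30/(780 · 0.08093) = 0.4753 m/s.
Reynolds number Re = ρVD/μ = 780 · 0.4753 · 0.321 / 0.00157 = 7.579e+04.
Re > 4000 → turbulent. Relative roughness ε/D = 1.9e-06/0.321 = 5.92e-06. Haaland: 1/√f = -1.8 log₁₀[(5.92e-06/3.7)^1.11 + 6.9/7.579e+04] = -1.8 log₁₀[3.69e-07 + 9.1e-05] = 7.27, so f = 0.01892.
Total minor-loss coefficient ΣK = 1·0.27 = 0.27.
ΔP = [f·L/D + ΣK]·(ρV²/2) = [0.01892·53.3/0.321 + 0.27]·(780·0.4753²/2) = [3.141 + 0.27]·88.09 = 300.5 Pa.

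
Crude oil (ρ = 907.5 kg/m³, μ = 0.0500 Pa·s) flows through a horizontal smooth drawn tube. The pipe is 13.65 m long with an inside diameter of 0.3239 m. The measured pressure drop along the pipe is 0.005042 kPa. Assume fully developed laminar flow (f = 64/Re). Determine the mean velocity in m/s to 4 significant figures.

For laminar flow, f = 64/Re with Re = ρVD/μ, so Darcy-Weisbach reduces to ΔP = 32μLV/D². Solving for V: V = ΔP·D²/(32μL) = 5.042·(0.3239)²/(32·0.05·13.65) = 0.02422 m/s.
Check: Re = ρVD/μ = 907.5·0.02422·0.3239/0.05 = 142.4 < 2300, so the laminar assumption holds.

V ≈ 0.02422 m/s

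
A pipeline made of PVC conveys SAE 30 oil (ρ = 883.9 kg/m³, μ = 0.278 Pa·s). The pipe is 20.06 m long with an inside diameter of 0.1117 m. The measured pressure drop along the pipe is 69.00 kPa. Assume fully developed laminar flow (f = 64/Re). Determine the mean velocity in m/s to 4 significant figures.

V ≈ 4.824 m/s

For laminar flow, f = 64/Re with Re = ρVD/μ, so Darcy-Weisbach reduces to ΔP = 32μLV/D². Solving for V: V = ΔP·D²/(32μL) = 6.9e+04·(0.1117)²/(32·0.278·20.06) = 4.824 m/s.
Check: Re = ρVD/μ = 883.9·4.824·0.1117/0.278 = 1713 < 2300, so the laminar assumption holds.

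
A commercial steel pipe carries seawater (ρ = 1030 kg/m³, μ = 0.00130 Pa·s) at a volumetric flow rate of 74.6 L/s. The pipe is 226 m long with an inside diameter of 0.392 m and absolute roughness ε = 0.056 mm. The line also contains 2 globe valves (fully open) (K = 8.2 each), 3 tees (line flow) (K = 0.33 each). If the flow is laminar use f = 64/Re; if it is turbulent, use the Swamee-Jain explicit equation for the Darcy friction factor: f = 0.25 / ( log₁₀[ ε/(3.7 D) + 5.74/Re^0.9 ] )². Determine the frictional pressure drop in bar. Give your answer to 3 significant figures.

ΔP ≈ 0.0533 bar

Q = 74.6 L/s = 74.6/1000 = 0.0746 m³/s.
Cross-sectional area A = πD²/4 = π(0.392)²/4 = 0.1207 m²; mean velocity V = Q/A = 0.0746/0.1207 = 0.6181 m/s.
Reynolds number Re = ρVD/μ = 1030 · 0.6181 · 0.392 / 0.0013 = 1.92e+05.
Re > 4000 → turbulent. Relative roughness ε/D = 5.6e-05/0.392 = 0.000143. Swamee-Jain: f = 0.25/(log₁₀[0.000143/3.7 + 5.74/1.92e+05^0.9])² = 0.25/(log₁₀[3.86e-05 + 0.000101])² = 0.25/(-3.855)² = 0.01682.
Total minor-loss coefficient ΣK = 2·8.2 + 3·0.33 = 17.4.
ΔP = [f·L/D + ΣK]·(ρV²/2) = [0.01682·226/0.392 + 17.4]·(1030·0.6181²/2) = [9.697 + 17.4]·196.8 = 5330 Pa.
ΔP = 5330 Pa = 0.0533 bar.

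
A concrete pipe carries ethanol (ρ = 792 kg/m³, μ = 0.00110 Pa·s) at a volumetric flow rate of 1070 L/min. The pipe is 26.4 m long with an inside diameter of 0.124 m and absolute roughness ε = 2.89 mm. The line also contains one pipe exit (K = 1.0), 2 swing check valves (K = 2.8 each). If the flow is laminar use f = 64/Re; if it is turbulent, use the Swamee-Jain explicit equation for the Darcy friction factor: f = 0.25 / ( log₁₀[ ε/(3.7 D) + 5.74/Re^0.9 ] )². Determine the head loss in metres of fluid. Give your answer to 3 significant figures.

Q = 1070 L/min = 1070/60000 = 0.01783 m³/s.
Cross-sectional area A = πD²/4 = π(0.124)²/4 = 0.01208 m²; mean velocity V = Q/A = 0.01783/0.01208 = 1.477 m/s.
Reynolds number Re = ρVD/μ = 792 · 1.477 · 0.124 / 0.0011 = 1.318e+05.
Re > 4000 → turbulent. Relative roughness ε/D = 0.00289/0.124 = 0.0233. Swamee-Jain: f = 0.25/(log₁₀[0.0233/3.7 + 5.74/1.318e+05^0.9])² = 0.25/(log₁₀[0.0063 + 0.000142])² = 0.25/(-2.191)² = 0.05207.
Total minor-loss coefficient ΣK = 1·1 + 2·2.8 = 6.6.
ΔP = [f·L/D + ΣK]·(ρV²/2) = [0.05207·26.4/0.124 + 6.6]·(792·1.477²/2) = [11.09 + 6.6]·863.6 = 1.527e+04 Pa.
Head loss h_f = ΔP/(ρg) = 1.527e+04/(792·9.81) = 1.97 m.

h_f ≈ 1.97 m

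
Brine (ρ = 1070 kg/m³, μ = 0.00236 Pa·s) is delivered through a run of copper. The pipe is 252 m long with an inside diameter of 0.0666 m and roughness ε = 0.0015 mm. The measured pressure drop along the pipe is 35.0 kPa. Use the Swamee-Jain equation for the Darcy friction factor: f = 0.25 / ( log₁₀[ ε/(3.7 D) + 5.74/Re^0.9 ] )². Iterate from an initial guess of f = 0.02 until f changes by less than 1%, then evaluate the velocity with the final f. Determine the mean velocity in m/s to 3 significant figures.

Rearranging Darcy-Weisbach: V = √(2·ΔP·D/(f·L·ρ)). With ε/D = 1.5e-06/0.0666 = 2.25e-05, iterate starting from f = 0.02:
  f = 0.02 → V = √(2·3.5e+04·0.0666/(0.02·252·1070)) = 0.9298 m/s; Re = ρVD/μ = 2.808e+04; f → 0.02382
  f = 0.02382 → V = 0.852 m/s; Re = 2.573e+04; f → 0.02432
  f = 0.02432 → V = 0.8432 m/s; Re = 2.546e+04; f → 0.02438
Converged (Δf/f < 1%). With the final f = 0.02438: V = √(2·3.5e+04·0.0666/(0.02438·252·1070)) = 0.8421 m/s.

V ≈ 0.842 m/s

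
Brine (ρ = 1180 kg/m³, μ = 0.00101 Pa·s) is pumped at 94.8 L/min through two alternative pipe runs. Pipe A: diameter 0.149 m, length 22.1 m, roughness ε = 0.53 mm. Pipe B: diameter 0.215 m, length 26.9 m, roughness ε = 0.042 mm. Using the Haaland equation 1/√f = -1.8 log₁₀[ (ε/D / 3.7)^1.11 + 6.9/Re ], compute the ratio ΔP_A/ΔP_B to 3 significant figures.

ΔP_A/ΔP_B ≈ 5.60

Pipe A: V = Q/A = 0.00158/0.01744 = 0.09061 m/s; Re = 1.577e+04; ε/D = 0.00356; Haaland → f = 0.03311; ΔP_A = f(L/D)(ρV²/2) = 23.79 Pa.
Pipe B: V = Q/A = 0.00158/0.03631 = 0.04352 m/s; Re = 1.093e+04; ε/D = 0.000195; Haaland → f = 0.03037; ΔP_B = f(L/D)(ρV²/2) = 4.247 Pa.
ΔP_A/ΔP_B = 23.79/4.247 = 5.60.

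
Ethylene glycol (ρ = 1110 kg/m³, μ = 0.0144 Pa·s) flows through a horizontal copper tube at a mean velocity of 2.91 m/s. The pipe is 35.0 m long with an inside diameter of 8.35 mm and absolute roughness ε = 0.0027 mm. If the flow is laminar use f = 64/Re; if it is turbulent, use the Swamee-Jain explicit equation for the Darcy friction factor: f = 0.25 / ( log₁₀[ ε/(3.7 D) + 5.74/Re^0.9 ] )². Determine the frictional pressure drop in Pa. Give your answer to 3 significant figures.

ΔP ≈ 673000 Pa

Reynolds number Re = ρVD/μ = 1110 · 2.91 · 0.00835 / 0.0144 = 1873.
Re < 2300 → laminar flow, so f = 64/Re = 64/1873 = 0.03417 (the turbulent correlation is not needed).
Darcy-Weisbach: ΔP = f(L/D)(ρV²/2) = 0.03417·(35/0.00835)·(1110·2.91²/2) = 0.03417·4192·4700 = 6.731e+05 Pa.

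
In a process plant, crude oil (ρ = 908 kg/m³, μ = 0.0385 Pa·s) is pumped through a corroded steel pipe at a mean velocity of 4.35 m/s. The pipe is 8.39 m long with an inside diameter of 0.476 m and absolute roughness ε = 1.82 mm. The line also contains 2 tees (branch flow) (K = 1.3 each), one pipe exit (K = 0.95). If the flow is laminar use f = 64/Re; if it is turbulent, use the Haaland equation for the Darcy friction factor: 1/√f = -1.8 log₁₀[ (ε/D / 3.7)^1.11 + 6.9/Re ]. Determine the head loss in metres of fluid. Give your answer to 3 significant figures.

Reynolds number Re = ρVD/μ = 908 · 4.35 · 0.476 / 0.0385 = 4.883e+04.
Re > 4000 → turbulent. Relative roughness ε/D = 0.00182/0.476 = 0.00382. Haaland: 1/√f = -1.8 log₁₀[(0.00382/3.7)^1.11 + 6.9/4.883e+04] = -1.8 log₁₀[0.000485 + 0.000141] = 5.766, so f = 0.03008.
Total minor-loss coefficient ΣK = 2·1.3 + 1·0.95 = 3.55.
ΔP = [f·L/D + ΣK]·(ρV²/2) = [0.03008·8.39/0.476 + 3.55]·(908·4.35²/2) = [0.5302 + 3.55]·8591 = 3.505e+04 Pa.
Head loss h_f = ΔP/(ρg) = 3.505e+04/(908·9.81) = 3.94 m.

h_f ≈ 3.94 m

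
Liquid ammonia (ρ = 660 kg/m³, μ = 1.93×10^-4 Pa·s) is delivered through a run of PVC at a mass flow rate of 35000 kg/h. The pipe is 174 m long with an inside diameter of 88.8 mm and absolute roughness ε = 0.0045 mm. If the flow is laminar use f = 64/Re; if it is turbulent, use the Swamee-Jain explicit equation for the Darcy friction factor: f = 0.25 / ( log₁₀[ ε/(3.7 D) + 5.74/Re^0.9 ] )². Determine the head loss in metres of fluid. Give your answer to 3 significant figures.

ṁ = 35000 kg/h = 35000/3600 = 9.722 kg/s.
A = πD²/4 = π(0.0888)²/4 = 0.006193 m²; mean velocity V = ṁ/(ρA) = 9.722/(660 · 0.006193) = 2.379 m/s.
Reynolds number Re = ρVD/μ = 660 · 2.379 · 0.0888 / 0.000193 = 7.223e+05.
Re > 4000 → turbulent. Relative roughness ε/D = 4.5e-06/0.0888 = 5.07e-05. Swamee-Jain: f = 0.25/(log₁₀[5.07e-05/3.7 + 5.74/7.223e+05^0.9])² = 0.25/(log₁₀[1.37e-05 + 3.06e-05])² = 0.25/(-4.353)² = 0.01319.
Darcy-Weisbach: ΔP = f(L/D)(ρV²/2) = 0.01319·(174/0.0888)·(660·2.379²/2) = 0.01319·1959·1867 = 4.826e+04 Pa.
Head loss h_f = ΔP/(ρg) = 4.826e+04/(660·9.81) = 7.45 m.

h_f ≈ 7.45 m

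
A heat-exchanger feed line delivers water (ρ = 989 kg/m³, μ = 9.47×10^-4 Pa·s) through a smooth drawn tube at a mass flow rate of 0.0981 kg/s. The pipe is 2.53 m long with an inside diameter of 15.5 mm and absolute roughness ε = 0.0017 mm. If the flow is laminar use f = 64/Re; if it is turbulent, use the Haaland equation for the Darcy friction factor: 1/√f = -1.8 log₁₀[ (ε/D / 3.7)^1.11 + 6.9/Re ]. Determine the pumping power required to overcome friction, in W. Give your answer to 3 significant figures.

P ≈ 0.0717 W

A = πD²/4 = π(0.0155)²/4 = 0.0001887 m²; mean velocity V = ṁ/(ρA) = 0.0981/(989 · 0.0001887) = 0.5257 m/s.
Reynolds number Re = ρVD/μ = 989 · 0.5257 · 0.0155 / 0.000947 = 8509.
Re > 4000 → turbulent. Relative roughness ε/D = 1.7e-06/0.0155 = 0.00011. Haaland: 1/√f = -1.8 log₁₀[(0.00011/3.7)^1.11 + 6.9/8509] = -1.8 log₁₀[9.42e-06 + 0.000811] = 5.555, so f = 0.03241.
Darcy-Weisbach: ΔP = f(L/D)(ρV²/2) = 0.03241·(2.53/0.0155)·(989·0.5257²/2) = 0.03241·163.2·136.6 = 722.8 Pa.
Q = ṁ/ρ = 0.0981/989 = 9.919e-05 m³/s.
Pumping power P = QΔP = 9.919e-05·722.8 = 0.07170 W = 0.0717 W.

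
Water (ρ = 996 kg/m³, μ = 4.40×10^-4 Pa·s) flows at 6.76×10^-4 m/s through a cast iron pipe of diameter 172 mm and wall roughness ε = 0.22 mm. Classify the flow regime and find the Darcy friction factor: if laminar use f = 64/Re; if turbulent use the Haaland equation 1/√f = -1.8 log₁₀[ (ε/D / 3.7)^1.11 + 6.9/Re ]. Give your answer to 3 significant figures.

Re = ρVD/μ = 996·0.000676·0.172/0.00044 = 263.2.
Re < 2300 → laminar, so f = 64/Re = 0.2432 (roughness is irrelevant in laminar flow).

f ≈ 0.243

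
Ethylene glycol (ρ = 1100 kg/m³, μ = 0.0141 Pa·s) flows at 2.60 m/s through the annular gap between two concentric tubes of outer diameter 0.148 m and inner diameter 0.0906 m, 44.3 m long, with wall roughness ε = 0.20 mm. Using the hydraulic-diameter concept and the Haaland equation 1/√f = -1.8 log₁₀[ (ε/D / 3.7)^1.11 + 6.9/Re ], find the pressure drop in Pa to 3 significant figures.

ΔP ≈ 99300 Pa

Hydraulic diameter D_h = 4A/P = D_o - D_i = 0.148 - 0.0906 = 0.0574 m.
Re = ρVD_h/μ = 1100·2.6·0.0574/0.0141 = 1.164e+04.
ε/D_h = 0.0002/0.0574 = 0.00348; Haaland gives 1/√f = -1.8 log₁₀[0.000438+0.000593] = 5.377, so f = 0.03459.
ΔP = f(L/D_h)(ρV²/2) = 0.03459·44.3/0.0574·3718 = 9.926e+04 Pa.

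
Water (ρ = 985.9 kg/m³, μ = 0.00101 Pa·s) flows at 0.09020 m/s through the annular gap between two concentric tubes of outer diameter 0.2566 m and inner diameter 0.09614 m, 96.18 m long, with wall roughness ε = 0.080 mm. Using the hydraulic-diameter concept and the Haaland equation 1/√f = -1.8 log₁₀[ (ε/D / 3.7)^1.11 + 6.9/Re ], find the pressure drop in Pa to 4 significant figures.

ΔP ≈ 69.45 Pa

Hydraulic diameter D_h = 4A/P = D_o - D_i = 0.2566 - 0.09614 = 0.1605 m.
Re = ρVD_h/μ = 985.9·0.0902·0.1605/0.00101 = 1.413e+04.
ε/D_h = 8e-05/0.1605 = 0.000499; Haaland gives 1/√f = -1.8 log₁₀[5.06e-05+0.000488] = 5.883, so f = 0.02889.
ΔP = f(L/D_h)(ρV²/2) = 0.02889·96.18/0.1605·4.011 = 69.45 Pa.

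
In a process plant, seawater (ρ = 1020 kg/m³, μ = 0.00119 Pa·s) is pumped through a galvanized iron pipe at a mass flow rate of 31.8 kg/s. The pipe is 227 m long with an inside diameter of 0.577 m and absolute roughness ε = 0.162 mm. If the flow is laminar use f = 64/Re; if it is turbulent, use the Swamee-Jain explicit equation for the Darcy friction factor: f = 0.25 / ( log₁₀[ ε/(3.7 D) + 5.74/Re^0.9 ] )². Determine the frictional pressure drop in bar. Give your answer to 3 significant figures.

ΔP ≈ 6.05×10^-4 bar

A = πD²/4 = π(0.577)²/4 = 0.2615 m²; mean velocity V = ṁ/(ρA) = 31.8/(1020 · 0.2615) = 0.1192 m/s.
Reynolds number Re = ρVD/μ = 1020 · 0.1192 · 0.577 / 0.00119 = 5.897e+04.
Re > 4000 → turbulent. Relative roughness ε/D = 0.000162/0.577 = 0.000281. Swamee-Jain: f = 0.25/(log₁₀[0.000281/3.7 + 5.74/5.897e+04^0.9])² = 0.25/(log₁₀[7.59e-05 + 0.000292])² = 0.25/(-3.434)² = 0.0212.
Darcy-Weisbach: ΔP = f(L/D)(ρV²/2) = 0.0212·(227/0.577)·(1020·0.1192²/2) = 0.0212·393.4·7.25 = 60.46 Pa.
ΔP = 60.46 Pa = 6.05×10^-4 bar.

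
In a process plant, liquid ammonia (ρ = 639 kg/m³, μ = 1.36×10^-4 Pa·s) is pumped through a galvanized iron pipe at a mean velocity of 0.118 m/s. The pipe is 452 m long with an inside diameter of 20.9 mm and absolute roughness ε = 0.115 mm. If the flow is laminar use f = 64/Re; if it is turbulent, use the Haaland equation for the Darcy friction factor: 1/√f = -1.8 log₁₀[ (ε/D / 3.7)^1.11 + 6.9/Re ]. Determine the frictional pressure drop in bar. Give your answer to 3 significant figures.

ΔP ≈ 0.0358 bar

Reynolds number Re = ρVD/μ = 639 · 0.118 · 0.0209 / 0.000136 = 1.159e+04.
Re > 4000 → turbulent. Relative roughness ε/D = 0.000115/0.0209 = 0.0055. Haaland: 1/√f = -1.8 log₁₀[(0.0055/3.7)^1.11 + 6.9/1.159e+04] = -1.8 log₁₀[0.000727 + 0.000595] = 5.182, so f = 0.03724.
Darcy-Weisbach: ΔP = f(L/D)(ρV²/2) = 0.03724·(452/0.0209)·(639·0.118²/2) = 0.03724·2.163e+04·4.449 = 3583 Pa.
ΔP = 3583 Pa = 0.0358 bar.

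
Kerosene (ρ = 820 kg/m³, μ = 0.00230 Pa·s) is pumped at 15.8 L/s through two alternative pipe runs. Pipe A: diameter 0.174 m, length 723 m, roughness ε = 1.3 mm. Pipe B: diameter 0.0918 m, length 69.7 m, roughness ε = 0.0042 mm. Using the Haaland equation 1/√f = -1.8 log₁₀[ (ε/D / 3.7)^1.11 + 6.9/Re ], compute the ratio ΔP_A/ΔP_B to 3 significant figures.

ΔP_A/ΔP_B ≈ 0.807

Pipe A: V = Q/A = 0.0158/0.02378 = 0.6645 m/s; Re = 4.122e+04; ε/D = 0.00747; Haaland → f = 0.03607; ΔP_A = f(L/D)(ρV²/2) = 2.713e+04 Pa.
Pipe B: V = Q/A = 0.0158/0.006619 = 2.387 m/s; Re = 7.813e+04; ε/D = 4.58e-05; Haaland → f = 0.01894; ΔP_B = f(L/D)(ρV²/2) = 3.36e+04 Pa.
ΔP_A/ΔP_B = 2.713e+04/3.36e+04 = 0.807.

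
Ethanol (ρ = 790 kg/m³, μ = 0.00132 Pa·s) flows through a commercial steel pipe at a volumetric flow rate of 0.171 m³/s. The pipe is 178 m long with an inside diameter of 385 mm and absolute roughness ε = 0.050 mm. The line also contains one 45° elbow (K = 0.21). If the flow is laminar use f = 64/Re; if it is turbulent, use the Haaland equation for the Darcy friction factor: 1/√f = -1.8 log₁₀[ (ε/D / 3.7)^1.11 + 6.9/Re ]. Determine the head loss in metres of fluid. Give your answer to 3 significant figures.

h_f ≈ 0.799 m

Cross-sectional area A = πD²/4 = π(0.385)²/4 = 0.1164 m²; mean velocity V = Q/A = 0.171/0.1164 = 1.469 m/s.
Reynolds number Re = ρVD/μ = 790 · 1.469 · 0.385 / 0.00132 = 3.385e+05.
Re > 4000 → turbulent. Relative roughness ε/D = 5e-05/0.385 = 0.00013. Haaland: 1/√f = -1.8 log₁₀[(0.00013/3.7)^1.11 + 6.9/3.385e+05] = -1.8 log₁₀[1.14e-05 + 2.04e-05] = 8.097, so f = 0.01525.
Total minor-loss coefficient ΣK = 1·0.21 = 0.21.
ΔP = [f·L/D + ΣK]·(ρV²/2) = [0.01525·178/0.385 + 0.21]·(790·1.469²/2) = [7.052 + 0.21]·852.2 = 6189 Pa.
Head loss h_f = ΔP/(ρg) = 6189/(790·9.81) = 0.799 m.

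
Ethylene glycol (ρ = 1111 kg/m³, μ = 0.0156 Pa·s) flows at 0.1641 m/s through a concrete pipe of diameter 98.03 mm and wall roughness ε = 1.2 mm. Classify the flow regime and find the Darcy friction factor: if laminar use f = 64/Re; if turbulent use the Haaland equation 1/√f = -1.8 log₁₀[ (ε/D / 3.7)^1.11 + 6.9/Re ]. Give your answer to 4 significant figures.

f ≈ 0.05586

Re = ρVD/μ = 1111·0.1641·0.09803/0.0156 = 1146.
Re < 2300 → laminar, so f = 64/Re = 0.05586 (roughness is irrelevant in laminar flow).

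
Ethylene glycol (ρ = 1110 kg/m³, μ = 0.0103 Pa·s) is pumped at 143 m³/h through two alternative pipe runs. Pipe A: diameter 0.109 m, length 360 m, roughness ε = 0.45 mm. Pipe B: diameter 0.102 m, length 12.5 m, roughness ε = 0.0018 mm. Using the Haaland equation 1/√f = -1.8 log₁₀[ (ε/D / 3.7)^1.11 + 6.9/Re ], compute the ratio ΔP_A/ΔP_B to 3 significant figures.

Pipe A: V = Q/A = 0.03972/0.009331 = 4.257 m/s; Re = 5e+04; ε/D = 0.00413; Haaland → f = 0.03059; ΔP_A = f(L/D)(ρV²/2) = 1.016e+06 Pa.
Pipe B: V = Q/A = 0.03972/0.008171 = 4.861 m/s; Re = 5.344e+04; ε/D = 1.76e-05; Haaland → f = 0.02045; ΔP_B = f(L/D)(ρV²/2) = 3.287e+04 Pa.
ΔP_A/ΔP_B = 1.016e+06/3.287e+04 = 30.9.

ΔP_A/ΔP_B ≈ 30.9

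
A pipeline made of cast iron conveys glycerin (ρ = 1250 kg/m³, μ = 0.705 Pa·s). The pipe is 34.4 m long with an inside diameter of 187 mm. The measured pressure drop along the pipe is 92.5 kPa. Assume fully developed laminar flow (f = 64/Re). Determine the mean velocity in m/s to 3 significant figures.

For laminar flow, f = 64/Re with Re = ρVD/μ, so Darcy-Weisbach reduces to ΔP = 32μLV/D². Solving for V: V = ΔP·D²/(32μL) = 9.25e+04·(0.187)²/(32·0.705·34.4) = 4.168 m/s.
Check: Re = ρVD/μ = 1250·4.168·0.187/0.705 = 1382 < 2300, so the laminar assumption holds.

V ≈ 4.17 m/s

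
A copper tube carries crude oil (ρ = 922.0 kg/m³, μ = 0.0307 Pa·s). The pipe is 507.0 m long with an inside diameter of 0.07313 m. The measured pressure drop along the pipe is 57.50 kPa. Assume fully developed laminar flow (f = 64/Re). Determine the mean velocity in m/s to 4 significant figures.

V ≈ 0.6174 m/s

For laminar flow, f = 64/Re with Re = ρVD/μ, so Darcy-Weisbach reduces to ΔP = 32μLV/D². Solving for V: V = ΔP·D²/(32μL) = 5.75e+04·(0.07313)²/(32·0.0307·507) = 0.6174 m/s.
Check: Re = ρVD/μ = 922·0.6174·0.07313/0.0307 = 1356 < 2300, so the laminar assumption holds.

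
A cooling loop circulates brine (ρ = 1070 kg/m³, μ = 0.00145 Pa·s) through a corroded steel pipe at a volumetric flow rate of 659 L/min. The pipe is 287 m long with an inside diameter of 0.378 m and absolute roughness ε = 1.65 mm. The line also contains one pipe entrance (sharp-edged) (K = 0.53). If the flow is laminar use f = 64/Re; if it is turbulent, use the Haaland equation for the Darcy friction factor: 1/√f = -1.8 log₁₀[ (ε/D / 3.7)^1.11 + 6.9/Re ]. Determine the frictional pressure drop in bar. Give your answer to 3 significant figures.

ΔP ≈ 0.00129 bar

Q = 659 L/min = 659/60000 = 0.01098 m³/s.
Cross-sectional area A = πD²/4 = π(0.378)²/4 = 0.1122 m²; mean velocity V = Q/A = 0.01098/0.1122 = 0.09787 m/s.
Reynolds number Re = ρVD/μ = 1070 · 0.09787 · 0.378 / 0.00145 = 2.73e+04.
Re > 4000 → turbulent. Relative roughness ε/D = 0.00165/0.378 = 0.00437. Haaland: 1/√f = -1.8 log₁₀[(0.00437/3.7)^1.11 + 6.9/2.73e+04] = -1.8 log₁₀[0.000562 + 0.000253] = 5.56, so f = 0.03235.
Total minor-loss coefficient ΣK = 1·0.53 = 0.53.
ΔP = [f·L/D + ΣK]·(ρV²/2) = [0.03235·287/0.378 + 0.53]·(1070·0.09787²/2) = [24.56 + 0.53]·5.125 = 128.6 Pa.
ΔP = 128.6 Pa = 0.00129 bar.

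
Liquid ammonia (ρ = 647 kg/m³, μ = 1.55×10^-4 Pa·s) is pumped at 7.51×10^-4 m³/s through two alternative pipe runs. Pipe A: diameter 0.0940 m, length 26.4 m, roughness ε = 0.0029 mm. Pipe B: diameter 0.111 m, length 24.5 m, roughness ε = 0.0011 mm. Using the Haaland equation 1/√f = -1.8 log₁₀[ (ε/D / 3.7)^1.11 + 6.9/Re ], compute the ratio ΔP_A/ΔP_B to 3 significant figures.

Pipe A: V = Q/A = 0.000751/0.00694 = 0.1082 m/s; Re = 4.246e+04; ε/D = 3.09e-05; Haaland → f = 0.02157; ΔP_A = f(L/D)(ρV²/2) = 22.95 Pa.
Pipe B: V = Q/A = 0.000751/0.009677 = 0.07761 m/s; Re = 3.596e+04; ε/D = 9.91e-06; Haaland → f = 0.02236; ΔP_B = f(L/D)(ρV²/2) = 9.615 Pa.
ΔP_A/ΔP_B = 22.95/9.615 = 2.39.

ΔP_A/ΔP_B ≈ 2.39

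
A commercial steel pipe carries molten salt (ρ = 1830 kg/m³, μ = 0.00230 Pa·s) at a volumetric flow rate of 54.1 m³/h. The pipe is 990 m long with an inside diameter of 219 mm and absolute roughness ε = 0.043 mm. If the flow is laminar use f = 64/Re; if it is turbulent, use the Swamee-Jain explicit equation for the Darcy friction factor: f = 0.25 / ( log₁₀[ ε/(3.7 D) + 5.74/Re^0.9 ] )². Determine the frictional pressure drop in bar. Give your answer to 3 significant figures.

Q = 54.1 m³/h = 54.1/3600 = 0.01503 m³/s.
Cross-sectional area A = πD²/4 = π(0.219)²/4 = 0.03767 m²; mean velocity V = Q/A = 0.01503/0.03767 = 0.3989 m/s.
Reynolds number Re = ρVD/μ = 1830 · 0.3989 · 0.219 / 0.0023 = 6.952e+04.
Re > 4000 → turbulent. Relative roughness ε/D = 4.3e-05/0.219 = 0.000196. Swamee-Jain: f = 0.25/(log₁₀[0.000196/3.7 + 5.74/6.952e+04^0.9])² = 0.25/(log₁₀[5.31e-05 + 0.000252])² = 0.25/(-3.516)² = 0.02022.
Darcy-Weisbach: ΔP = f(L/D)(ρV²/2) = 0.02022·(990/0.219)·(1830·0.3989²/2) = 0.02022·4521·145.6 = 1.331e+04 Pa.
ΔP = 1.331e+04 Pa = 0.133 bar.

ΔP ≈ 0.133 bar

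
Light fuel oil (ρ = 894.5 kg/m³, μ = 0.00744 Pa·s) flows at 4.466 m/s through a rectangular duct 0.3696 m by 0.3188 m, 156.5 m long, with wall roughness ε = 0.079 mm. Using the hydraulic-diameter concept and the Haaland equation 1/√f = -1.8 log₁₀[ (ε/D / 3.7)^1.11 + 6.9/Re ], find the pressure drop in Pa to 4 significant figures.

Hydraulic diameter D_h = 4A/P = 4·(0.3696·0.3188)/(2·(0.3696+0.3188)) = 0.4713/1.377 = 0.3423 m.
Re = ρVD_h/μ = 894.5·4.466·0.3423/0.00744 = 1.838e+05.
ε/D_h = 7.9e-05/0.3423 = 0.000231; Haaland gives 1/√f = -1.8 log₁₀[2.15e-05+3.75e-05] = 7.612, so f = 0.01726.
ΔP = f(L/D_h)(ρV²/2) = 0.01726·156.5/0.3423·8920 = 7.038e+04 Pa.

ΔP ≈ 70380 Pa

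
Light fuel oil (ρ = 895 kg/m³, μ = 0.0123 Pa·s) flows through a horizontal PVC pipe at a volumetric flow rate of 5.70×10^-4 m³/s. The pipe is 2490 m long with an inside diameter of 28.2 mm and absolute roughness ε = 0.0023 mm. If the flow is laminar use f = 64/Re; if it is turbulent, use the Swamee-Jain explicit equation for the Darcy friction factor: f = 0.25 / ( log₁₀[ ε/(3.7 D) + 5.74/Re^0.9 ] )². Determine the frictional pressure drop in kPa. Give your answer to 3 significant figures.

ΔP ≈ 1120 kPa

Cross-sectional area A = πD²/4 = π(0.0282)²/4 = 0.0006246 m²; mean velocity V = Q/A = 0.00057/0.0006246 = 0.9126 m/s.
Reynolds number Re = ρVD/μ = 895 · 0.9126 · 0.0282 / 0.0123 = 1873.
Re < 2300 → laminar flow, so f = 64/Re = 64/1873 = 0.03418 (the turbulent correlation is not needed).
Darcy-Weisbach: ΔP = f(L/D)(ρV²/2) = 0.03418·(2490/0.0282)·(895·0.9126²/2) = 0.03418·8.83e+04·372.7 = 1.125e+06 Pa.
ΔP = 1.125e+06 Pa = 1120 kPa.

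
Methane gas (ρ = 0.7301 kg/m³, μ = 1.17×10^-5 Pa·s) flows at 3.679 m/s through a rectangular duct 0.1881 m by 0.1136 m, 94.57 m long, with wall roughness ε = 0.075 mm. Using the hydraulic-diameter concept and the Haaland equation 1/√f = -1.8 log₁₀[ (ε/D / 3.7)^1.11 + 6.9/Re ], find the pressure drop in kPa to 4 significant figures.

Hydraulic diameter D_h = 4A/P = 4·(0.1881·0.1136)/(2·(0.1881+0.1136)) = 0.08547/0.6034 = 0.1417 m.
Re = ρVD_h/μ = 0.7301·3.679·0.1417/1.17e-05 = 3.252e+04.
ε/D_h = 7.5e-05/0.1417 = 0.000529; Haaland gives 1/√f = -1.8 log₁₀[5.4e-05+0.000212] = 6.435, so f = 0.02415.
ΔP = f(L/D_h)(ρV²/2) = 0.02415·94.57/0.1417·4.941 = 79.67 Pa.
ΔP = 0.07967 kPa.

ΔP ≈ 0.07967 kPa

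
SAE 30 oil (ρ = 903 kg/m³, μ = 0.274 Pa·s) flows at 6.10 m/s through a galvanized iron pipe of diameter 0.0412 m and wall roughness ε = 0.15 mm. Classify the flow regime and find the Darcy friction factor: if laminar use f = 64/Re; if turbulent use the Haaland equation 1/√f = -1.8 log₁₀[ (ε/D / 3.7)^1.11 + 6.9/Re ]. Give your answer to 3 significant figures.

f ≈ 0.0773

Re = ρVD/μ = 903·6.1·0.0412/0.274 = 828.3.
Re < 2300 → laminar, so f = 64/Re = 0.07727 (roughness is irrelevant in laminar flow).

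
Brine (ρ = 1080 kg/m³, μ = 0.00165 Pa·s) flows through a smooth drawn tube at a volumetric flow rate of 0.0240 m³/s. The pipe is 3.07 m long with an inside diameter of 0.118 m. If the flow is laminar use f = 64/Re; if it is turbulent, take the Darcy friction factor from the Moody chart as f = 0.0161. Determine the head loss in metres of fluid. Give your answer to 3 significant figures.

Cross-sectional area A = πD²/4 = π(0.118)²/4 = 0.01094 m²; mean velocity V = Q/A = 0.024/0.01094 = 2.195 m/s.
Reynolds number Re = ρVD/μ = 1080 · 2.195 · 0.118 / 0.00165 = 1.695e+05.
Re > 4000 → turbulent; use the Moody-chart value f = 0.0161.
Darcy-Weisbach: ΔP = f(L/D)(ρV²/2) = 0.0161·(3.07/0.118)·(1080·2.195²/2) = 0.0161·26.02·2601 = 1089 Pa.
Head loss h_f = ΔP/(ρg) = 1089/(1080·9.81) = 0.103 m.

h_f ≈ 0.103 m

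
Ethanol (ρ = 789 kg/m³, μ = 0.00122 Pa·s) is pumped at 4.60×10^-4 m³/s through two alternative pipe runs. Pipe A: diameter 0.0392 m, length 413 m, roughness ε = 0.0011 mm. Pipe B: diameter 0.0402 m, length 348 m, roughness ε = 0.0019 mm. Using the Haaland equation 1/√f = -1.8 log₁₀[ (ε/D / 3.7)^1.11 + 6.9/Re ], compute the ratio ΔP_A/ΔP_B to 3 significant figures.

ΔP_A/ΔP_B ≈ 1.34

Pipe A: V = Q/A = 0.00046/0.001207 = 0.3811 m/s; Re = 9663; ε/D = 2.81e-05; Haaland → f = 0.0312; ΔP_A = f(L/D)(ρV²/2) = 1.884e+04 Pa.
Pipe B: V = Q/A = 0.00046/0.001269 = 0.3624 m/s; Re = 9422; ε/D = 4.73e-05; Haaland → f = 0.03144; ΔP_B = f(L/D)(ρV²/2) = 1.41e+04 Pa.
ΔP_A/ΔP_B = 1.884e+04/1.41e+04 = 1.34.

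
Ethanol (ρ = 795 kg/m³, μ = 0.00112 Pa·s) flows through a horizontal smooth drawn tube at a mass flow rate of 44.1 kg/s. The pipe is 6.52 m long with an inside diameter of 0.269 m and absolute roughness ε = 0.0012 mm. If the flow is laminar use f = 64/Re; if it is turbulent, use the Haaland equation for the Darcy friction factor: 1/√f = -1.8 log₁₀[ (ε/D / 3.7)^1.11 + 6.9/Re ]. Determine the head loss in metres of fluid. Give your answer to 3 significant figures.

A = πD²/4 = π(0.269)²/4 = 0.05683 m²; mean velocity V = ṁ/(ρA) = 44.1/(795 · 0.05683) = 0.9761 m/s.
Reynolds number Re = ρVD/μ = 795 · 0.9761 · 0.269 / 0.00112 = 1.864e+05.
Re > 4000 → turbulent. Relative roughness ε/D = 1.2e-06/0.269 = 4.46e-06. Haaland: 1/√f = -1.8 log₁₀[(4.46e-06/3.7)^1.11 + 6.9/1.864e+05] = -1.8 log₁₀[2.69e-07 + 3.7e-05] = 7.971, so f = 0.01574.
Darcy-Weisbach: ΔP = f(L/D)(ρV²/2) = 0.01574·(6.52/0.269)·(795·0.9761²/2) = 0.01574·24.24·378.7 = 144.5 Pa.
Head loss h_f = ΔP/(ρg) = 144.5/(795·9.81) = 0.0185 m.

h_f ≈ 0.0185 m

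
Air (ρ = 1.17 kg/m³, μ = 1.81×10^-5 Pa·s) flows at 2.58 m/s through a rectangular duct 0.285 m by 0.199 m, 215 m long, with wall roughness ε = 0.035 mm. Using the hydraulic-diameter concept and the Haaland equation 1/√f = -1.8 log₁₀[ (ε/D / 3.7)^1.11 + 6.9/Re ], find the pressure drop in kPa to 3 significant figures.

ΔP ≈ 0.0796 kPa

Hydraulic diameter D_h = 4A/P = 4·(0.285·0.199)/(2·(0.285+0.199)) = 0.2269/0.968 = 0.2344 m.
Re = ρVD_h/μ = 1.17·2.58·0.2344/1.81e-05 = 3.908e+04.
ε/D_h = 3.5e-05/0.2344 = 0.000149; Haaland gives 1/√f = -1.8 log₁₀[1.33e-05+0.000177] = 6.699, so f = 0.02228.
ΔP = f(L/D_h)(ρV²/2) = 0.02228·215/0.2344·3.894 = 79.6 Pa.
ΔP = 0.0796 kPa.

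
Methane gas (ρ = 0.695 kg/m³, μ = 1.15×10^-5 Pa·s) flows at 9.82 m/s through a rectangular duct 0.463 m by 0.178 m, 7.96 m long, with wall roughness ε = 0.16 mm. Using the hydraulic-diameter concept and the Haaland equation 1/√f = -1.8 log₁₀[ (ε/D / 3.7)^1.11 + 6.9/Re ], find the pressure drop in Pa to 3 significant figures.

ΔP ≈ 20.4 Pa

Hydraulic diameter D_h = 4A/P = 4·(0.463·0.178)/(2·(0.463+0.178)) = 0.3297/1.282 = 0.2571 m.
Re = ρVD_h/μ = 0.695·9.82·0.2571/1.15e-05 = 1.526e+05.
ε/D_h = 0.00016/0.2571 = 0.000622; Haaland gives 1/√f = -1.8 log₁₀[6.47e-05+4.52e-05] = 7.126, so f = 0.01969.
ΔP = f(L/D_h)(ρV²/2) = 0.01969·7.96/0.2571·33.51 = 20.43 Pa.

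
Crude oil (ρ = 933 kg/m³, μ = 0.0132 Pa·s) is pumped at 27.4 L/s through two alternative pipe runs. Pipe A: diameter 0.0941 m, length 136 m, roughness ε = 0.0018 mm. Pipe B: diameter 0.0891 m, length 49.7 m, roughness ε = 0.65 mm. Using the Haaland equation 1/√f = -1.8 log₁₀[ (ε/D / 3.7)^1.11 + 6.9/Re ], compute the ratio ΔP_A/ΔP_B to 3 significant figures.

Pipe A: V = Q/A = 0.0274/0.006955 = 3.94 m/s; Re = 2.62e+04; ε/D = 1.91e-05; Haaland → f = 0.02412; ΔP_A = f(L/D)(ρV²/2) = 2.524e+05 Pa.
Pipe B: V = Q/A = 0.0274/0.006235 = 4.394 m/s; Re = 2.768e+04; ε/D = 0.0073; Haaland → f = 0.03656; ΔP_B = f(L/D)(ρV²/2) = 1.837e+05 Pa.
ΔP_A/ΔP_B = 2.524e+05/1.837e+05 = 1.37.

ΔP_A/ΔP_B ≈ 1.37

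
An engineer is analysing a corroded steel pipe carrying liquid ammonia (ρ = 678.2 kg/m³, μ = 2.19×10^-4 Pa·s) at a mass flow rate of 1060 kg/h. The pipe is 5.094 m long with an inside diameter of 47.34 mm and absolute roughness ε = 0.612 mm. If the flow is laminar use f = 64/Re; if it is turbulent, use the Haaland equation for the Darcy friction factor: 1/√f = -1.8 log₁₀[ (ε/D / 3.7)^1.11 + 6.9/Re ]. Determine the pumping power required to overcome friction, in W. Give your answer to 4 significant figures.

ṁ = 1060 kg/h = 1060/3600 = 0.2944 kg/s.
A = πD²/4 = π(0.04734)²/4 = 0.00176 m²; mean velocity V = ṁ/(ρA) = 0.2944/(678.2 · 0.00176) = 0.2467 m/s.
Reynolds number Re = ρVD/μ = 678.2 · 0.2467 · 0.04734 / 0.000219 = 3.616e+04.
Re > 4000 → turbulent. Relative roughness ε/D = 0.000612/0.04734 = 0.0129. Haaland: 1/√f = -1.8 log₁₀[(0.0129/3.7)^1.11 + 6.9/3.616e+04] = -1.8 log₁₀[0.00188 + 0.000191] = 4.833, so f = 0.04282.
Darcy-Weisbach: ΔP = f(L/D)(ρV²/2) = 0.04282·(5.094/0.04734)·(678.2·0.2467²/2) = 0.04282·107.6·20.63 = 95.06 Pa.
Q = ṁ/ρ = 0.2944/678.2 = 0.0004342 m³/s.
Pumping power P = QΔP = 0.0004342·95.06 = 0.041269 W = 0.04127 W.

P ≈ 0.04127 W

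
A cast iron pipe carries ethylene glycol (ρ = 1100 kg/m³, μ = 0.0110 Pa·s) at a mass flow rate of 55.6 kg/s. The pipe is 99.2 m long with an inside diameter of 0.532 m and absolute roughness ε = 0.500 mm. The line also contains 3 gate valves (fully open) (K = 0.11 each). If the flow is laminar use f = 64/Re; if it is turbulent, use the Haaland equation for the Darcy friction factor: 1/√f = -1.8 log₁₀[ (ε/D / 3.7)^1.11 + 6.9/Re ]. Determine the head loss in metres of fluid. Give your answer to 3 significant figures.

A = πD²/4 = π(0.532)²/4 = 0.2223 m²; mean velocity V = ṁ/(ρA) = 55.6/(1100 · 0.2223) = 0.2274 m/s.
Reynolds number Re = ρVD/μ = 1100 · 0.2274 · 0.532 / 0.011 = 1.21e+04.
Re > 4000 → turbulent. Relative roughness ε/D = 0.0005/0.532 = 0.00094. Haaland: 1/√f = -1.8 log₁₀[(0.00094/3.7)^1.11 + 6.9/1.21e+04] = -1.8 log₁₀[0.000102 + 0.00057] = 5.71, so f = 0.03067.
Total minor-loss coefficient ΣK = 3·0.11 = 0.33.
ΔP = [f·L/D + ΣK]·(ρV²/2) = [0.03067·99.2/0.532 + 0.33]·(1100·0.2274²/2) = [5.719 + 0.33]·28.44 = 172 Pa.
Head loss h_f = ΔP/(ρg) = 172/(1100·9.81) = 0.0159 m.

h_f ≈ 0.0159 m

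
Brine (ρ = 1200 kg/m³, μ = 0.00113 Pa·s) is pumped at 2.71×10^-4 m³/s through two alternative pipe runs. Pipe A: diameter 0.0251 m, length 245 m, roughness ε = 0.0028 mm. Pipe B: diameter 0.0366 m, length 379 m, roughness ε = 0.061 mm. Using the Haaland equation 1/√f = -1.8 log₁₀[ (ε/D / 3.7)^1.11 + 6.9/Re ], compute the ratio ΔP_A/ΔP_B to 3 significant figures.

Pipe A: V = Q/A = 0.000271/0.0004948 = 0.5477 m/s; Re = 1.46e+04; ε/D = 0.000112; Haaland → f = 0.02806; ΔP_A = f(L/D)(ρV²/2) = 4.929e+04 Pa.
Pipe B: V = Q/A = 0.000271/0.001052 = 0.2576 m/s; Re = 1.001e+04; ε/D = 0.00167; Haaland → f = 0.03308; ΔP_B = f(L/D)(ρV²/2) = 1.364e+04 Pa.
ΔP_A/ΔP_B = 4.929e+04/1.364e+04 = 3.61.

ΔP_A/ΔP_B ≈ 3.61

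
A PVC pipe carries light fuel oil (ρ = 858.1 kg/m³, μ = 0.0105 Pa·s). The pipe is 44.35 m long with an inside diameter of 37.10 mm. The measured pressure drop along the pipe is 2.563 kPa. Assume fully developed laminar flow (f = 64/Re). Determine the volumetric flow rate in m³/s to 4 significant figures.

For laminar flow, f = 64/Re with Re = ρVD/μ, so Darcy-Weisbach reduces to ΔP = 32μLV/D². Solving for V: V = ΔP·D²/(32μL) = 2563·(0.0371)²/(32·0.0105·44.35) = 0.2367 m/s.
Check: Re = ρVD/μ = 858.1·0.2367·0.0371/0.0105 = 717.8 < 2300, so the laminar assumption holds.
Q = V·A = 0.2367·(π/4·0.0371²) = 0.0002559 m³/s = 2.559×10^-4 m³/s.

Q ≈ 2.559×10^-4 m³/s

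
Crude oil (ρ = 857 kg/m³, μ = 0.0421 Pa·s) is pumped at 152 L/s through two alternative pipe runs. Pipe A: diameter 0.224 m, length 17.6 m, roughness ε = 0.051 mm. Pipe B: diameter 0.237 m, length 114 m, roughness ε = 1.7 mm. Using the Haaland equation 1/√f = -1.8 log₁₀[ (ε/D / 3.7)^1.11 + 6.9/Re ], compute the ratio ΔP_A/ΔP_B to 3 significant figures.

ΔP_A/ΔP_B ≈ 0.146

Pipe A: V = Q/A = 0.152/0.03941 = 3.857 m/s; Re = 1.759e+04; ε/D = 0.000228; Haaland → f = 0.02696; ΔP_A = f(L/D)(ρV²/2) = 1.35e+04 Pa.
Pipe B: V = Q/A = 0.152/0.04412 = 3.446 m/s; Re = 1.662e+04; ε/D = 0.00717; Haaland → f = 0.03782; ΔP_B = f(L/D)(ρV²/2) = 9.253e+04 Pa.
ΔP_A/ΔP_B = 1.35e+04/9.253e+04 = 0.146.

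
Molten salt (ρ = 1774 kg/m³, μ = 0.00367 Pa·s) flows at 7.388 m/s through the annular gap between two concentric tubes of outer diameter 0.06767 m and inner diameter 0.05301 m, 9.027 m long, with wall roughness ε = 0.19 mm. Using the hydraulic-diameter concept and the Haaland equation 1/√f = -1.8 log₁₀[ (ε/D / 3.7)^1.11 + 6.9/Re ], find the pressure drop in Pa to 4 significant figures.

Hydraulic diameter D_h = 4A/P = D_o - D_i = 0.06767 - 0.05301 = 0.01466 m.
Re = ρVD_h/μ = 1774·7.388·0.01466/0.00367 = 5.235e+04.
ε/D_h = 0.00019/0.01466 = 0.013; Haaland gives 1/√f = -1.8 log₁₀[0.00188+0.000132] = 4.853, so f = 0.04245.
ΔP = f(L/D_h)(ρV²/2) = 0.04245·9.027/0.01466·4.841e+04 = 1.266e+06 Pa.

ΔP ≈ 1266000 Pa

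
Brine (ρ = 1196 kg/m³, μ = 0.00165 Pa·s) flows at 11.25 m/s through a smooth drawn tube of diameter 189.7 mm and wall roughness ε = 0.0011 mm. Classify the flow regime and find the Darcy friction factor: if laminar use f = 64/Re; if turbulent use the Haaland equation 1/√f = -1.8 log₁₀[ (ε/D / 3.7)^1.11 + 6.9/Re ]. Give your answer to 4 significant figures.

f ≈ 0.01092

Re = ρVD/μ = 1196·11.25·0.1897/0.00165 = 1.547e+06.
Re > 4000 → turbulent. ε/D = 1.1e-06/0.1897 = 5.8e-06; Haaland: 1/√f = -1.8 log₁₀[3.6e-07 + 4.46e-06] = 9.57, so f = 0.01092.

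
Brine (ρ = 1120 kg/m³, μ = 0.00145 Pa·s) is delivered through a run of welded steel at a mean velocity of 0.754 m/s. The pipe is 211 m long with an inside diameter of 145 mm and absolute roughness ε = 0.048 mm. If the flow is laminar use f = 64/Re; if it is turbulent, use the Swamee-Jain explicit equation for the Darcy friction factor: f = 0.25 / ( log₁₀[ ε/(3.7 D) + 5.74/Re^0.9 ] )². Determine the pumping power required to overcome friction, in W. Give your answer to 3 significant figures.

P ≈ 116 W

Reynolds number Re = ρVD/μ = 1120 · 0.754 · 0.145 / 0.00145 = 8.445e+04.
Re > 4000 → turbulent. Relative roughness ε/D = 4.8e-05/0.145 = 0.000331. Swamee-Jain: f = 0.25/(log₁₀[0.000331/3.7 + 5.74/8.445e+04^0.9])² = 0.25/(log₁₀[8.95e-05 + 0.000211])² = 0.25/(-3.522)² = 0.02016.
Darcy-Weisbach: ΔP = f(L/D)(ρV²/2) = 0.02016·(211/0.145)·(1120·0.754²/2) = 0.02016·1455·318.4 = 9339 Pa.
Q = V·A = 0.754·0.01651 = 0.01245 m³/s.
Pumping power P = QΔP = 0.01245·9339 = 116.3 W = 116 W.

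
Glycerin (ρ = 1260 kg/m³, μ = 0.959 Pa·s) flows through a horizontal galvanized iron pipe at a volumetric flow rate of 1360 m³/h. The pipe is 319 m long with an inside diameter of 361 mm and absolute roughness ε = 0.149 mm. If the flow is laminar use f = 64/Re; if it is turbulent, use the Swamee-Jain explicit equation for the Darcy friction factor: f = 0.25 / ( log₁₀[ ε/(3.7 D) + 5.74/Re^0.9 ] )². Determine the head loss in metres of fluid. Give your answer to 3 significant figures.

Q = 1360 m³/h = 1360/3600 = 0.3778 m³/s.
Cross-sectional area A = πD²/4 = π(0.361)²/4 = 0.1024 m²; mean velocity V = Q/A = 0.3778/0.1024 = 3.691 m/s.
Reynolds number Re = ρVD/μ = 1260 · 3.691 · 0.361 / 0.959 = 1751.
Re < 2300 → laminar flow, so f = 64/Re = 64/1751 = 0.03656 (the turbulent correlation is not needed).
Darcy-Weisbach: ΔP = f(L/D)(ρV²/2) = 0.03656·(319/0.361)·(1260·3.691²/2) = 0.03656·883.7·8582 = 2.773e+05 Pa.
Head loss h_f = ΔP/(ρg) = 2.773e+05/(1260·9.81) = 22.4 m.

h_f ≈ 22.4 m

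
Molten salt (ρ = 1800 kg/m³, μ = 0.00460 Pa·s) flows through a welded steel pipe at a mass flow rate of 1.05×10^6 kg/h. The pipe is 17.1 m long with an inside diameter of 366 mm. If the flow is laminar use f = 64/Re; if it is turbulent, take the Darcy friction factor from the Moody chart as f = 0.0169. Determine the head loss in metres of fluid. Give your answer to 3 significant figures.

h_f ≈ 0.0955 m

ṁ = 1.05×10^6 kg/h = 1.05×10^6/3600 = 291.7 kg/s.
A = πD²/4 = π(0.366)²/4 = 0.1052 m²; mean velocity V = ṁ/(ρA) = 291.7/(1800 · 0.1052) = 1.54 m/s.
Reynolds number Re = ρVD/μ = 1800 · 1.54 · 0.366 / 0.0046 = 2.206e+05.
Re > 4000 → turbulent; use the Moody-chart value f = 0.0169.
Darcy-Weisbach: ΔP = f(L/D)(ρV²/2) = 0.0169·(17.1/0.366)·(1800·1.54²/2) = 0.0169·46.72·2135 = 1686 Pa.
Head loss h_f = ΔP/(ρg) = 1686/(1800·9.81) = 0.0955 m.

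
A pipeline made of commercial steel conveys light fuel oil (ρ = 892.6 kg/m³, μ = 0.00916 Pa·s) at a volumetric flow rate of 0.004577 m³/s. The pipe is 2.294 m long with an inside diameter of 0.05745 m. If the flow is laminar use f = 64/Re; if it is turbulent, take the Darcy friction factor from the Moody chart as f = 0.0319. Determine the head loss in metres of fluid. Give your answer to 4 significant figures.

Cross-sectional area A = πD²/4 = π(0.05745)²/4 = 0.002592 m²; mean velocity V = Q/A = 0.004577/0.002592 = 1.766 m/s.
Reynolds number Re = ρVD/μ = 892.6 · 1.766 · 0.05745 / 0.00916 = 9885.
Re > 4000 → turbulent; use the Moody-chart value f = 0.0319.
Darcy-Weisbach: ΔP = f(L/D)(ρV²/2) = 0.0319·(2.294/0.05745)·(892.6·1.766²/2) = 0.0319·39.93·1391 = 1772 Pa.
Head loss h_f = ΔP/(ρg) = 1772/(892.6·9.81) = 0.2024 m.

h_f ≈ 0.2024 m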